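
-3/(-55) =3/55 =0.05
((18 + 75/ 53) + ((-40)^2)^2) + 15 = 2560034.42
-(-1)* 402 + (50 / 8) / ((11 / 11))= 1633 / 4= 408.25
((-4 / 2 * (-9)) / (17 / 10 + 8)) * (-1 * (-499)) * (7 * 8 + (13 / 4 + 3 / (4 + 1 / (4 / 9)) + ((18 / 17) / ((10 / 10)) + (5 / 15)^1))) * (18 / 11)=8399687958 / 90695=92614.68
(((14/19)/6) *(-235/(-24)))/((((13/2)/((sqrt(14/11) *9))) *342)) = 1645 *sqrt(154)/3716856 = 0.01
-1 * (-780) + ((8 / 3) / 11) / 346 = 4453024 / 5709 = 780.00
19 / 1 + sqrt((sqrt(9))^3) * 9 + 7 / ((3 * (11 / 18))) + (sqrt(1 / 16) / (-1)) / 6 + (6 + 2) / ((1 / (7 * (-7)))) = -97475 / 264 + 27 * sqrt(3) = -322.46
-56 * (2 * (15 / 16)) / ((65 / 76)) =-1596 / 13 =-122.77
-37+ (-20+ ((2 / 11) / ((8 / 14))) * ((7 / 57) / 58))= -4145675 / 72732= -57.00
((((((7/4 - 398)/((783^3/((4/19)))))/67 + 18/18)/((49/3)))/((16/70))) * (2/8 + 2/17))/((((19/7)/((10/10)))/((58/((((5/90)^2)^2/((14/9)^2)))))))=14971998435667000/28009924659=534524.77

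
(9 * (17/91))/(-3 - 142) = -153/13195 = -0.01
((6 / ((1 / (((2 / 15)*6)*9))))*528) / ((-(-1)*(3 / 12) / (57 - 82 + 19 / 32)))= -11133936 / 5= -2226787.20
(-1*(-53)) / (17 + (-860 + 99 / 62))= -3286 / 52167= -0.06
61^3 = 226981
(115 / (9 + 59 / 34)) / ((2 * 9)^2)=391 / 11826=0.03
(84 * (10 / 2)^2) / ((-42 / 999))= -49950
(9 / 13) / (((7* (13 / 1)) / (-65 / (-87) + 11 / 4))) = 3651 / 137228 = 0.03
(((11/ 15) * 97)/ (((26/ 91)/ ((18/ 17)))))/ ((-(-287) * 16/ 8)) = 0.46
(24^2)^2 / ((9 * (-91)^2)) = 36864 / 8281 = 4.45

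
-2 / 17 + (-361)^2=2215455 / 17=130320.88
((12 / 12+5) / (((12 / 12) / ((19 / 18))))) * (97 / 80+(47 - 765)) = -1089517 / 240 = -4539.65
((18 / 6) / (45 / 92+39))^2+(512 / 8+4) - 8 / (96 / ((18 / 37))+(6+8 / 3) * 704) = 235562329341 / 3463922602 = 68.00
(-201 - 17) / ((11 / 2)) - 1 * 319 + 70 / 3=-11065 / 33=-335.30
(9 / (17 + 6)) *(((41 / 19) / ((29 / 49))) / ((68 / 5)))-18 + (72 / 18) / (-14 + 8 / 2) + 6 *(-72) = -1940240503 / 4308820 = -450.30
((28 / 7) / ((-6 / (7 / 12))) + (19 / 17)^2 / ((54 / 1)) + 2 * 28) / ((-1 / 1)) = -434114 / 7803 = -55.63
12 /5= 2.40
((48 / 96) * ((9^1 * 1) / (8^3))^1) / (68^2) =9 / 4734976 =0.00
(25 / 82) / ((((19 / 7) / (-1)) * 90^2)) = -7 / 504792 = -0.00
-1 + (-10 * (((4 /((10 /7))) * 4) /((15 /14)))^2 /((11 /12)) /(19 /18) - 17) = -29973738 /26125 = -1147.32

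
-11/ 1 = -11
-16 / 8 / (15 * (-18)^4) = -1 / 787320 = -0.00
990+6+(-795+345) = 546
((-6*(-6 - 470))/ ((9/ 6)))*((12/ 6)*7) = 26656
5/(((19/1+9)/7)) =1.25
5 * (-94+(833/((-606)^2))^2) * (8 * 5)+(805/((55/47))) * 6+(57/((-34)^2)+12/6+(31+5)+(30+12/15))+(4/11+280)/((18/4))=-14541.39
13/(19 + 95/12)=156/323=0.48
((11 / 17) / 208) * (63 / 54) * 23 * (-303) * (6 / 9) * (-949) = 13057583 / 816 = 16001.94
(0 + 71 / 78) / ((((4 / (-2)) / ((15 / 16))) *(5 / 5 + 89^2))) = -355 / 6591104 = -0.00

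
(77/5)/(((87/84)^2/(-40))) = -482944/841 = -574.25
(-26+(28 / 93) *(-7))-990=-94684 / 93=-1018.11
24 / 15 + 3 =23 / 5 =4.60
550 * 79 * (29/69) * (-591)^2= 146703841350/23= 6378427884.78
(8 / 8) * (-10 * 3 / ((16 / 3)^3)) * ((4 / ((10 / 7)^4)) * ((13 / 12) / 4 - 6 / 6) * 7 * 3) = 9529569 / 3276800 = 2.91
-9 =-9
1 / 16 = 0.06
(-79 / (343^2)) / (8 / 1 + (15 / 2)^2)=-316 / 30235793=-0.00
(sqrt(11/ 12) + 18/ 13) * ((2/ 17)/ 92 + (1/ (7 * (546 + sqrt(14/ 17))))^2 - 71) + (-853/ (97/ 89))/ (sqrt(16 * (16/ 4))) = -1511881745449556233351/ 7708290222327392152 - 54250470669005869 * sqrt(33)/ 4584629394722874 - 918 * sqrt(238)/ 44947347007087 - 221 * sqrt(7854)/ 89894694014174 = -264.11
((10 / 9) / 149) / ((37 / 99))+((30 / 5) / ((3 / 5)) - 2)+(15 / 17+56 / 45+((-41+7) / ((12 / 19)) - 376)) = -419.69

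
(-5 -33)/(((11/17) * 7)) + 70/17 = -5592/1309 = -4.27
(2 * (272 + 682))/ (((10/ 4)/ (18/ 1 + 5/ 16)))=139761/ 10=13976.10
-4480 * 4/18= -8960/9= -995.56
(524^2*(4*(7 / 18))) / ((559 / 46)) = 176826944 / 5031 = 35147.47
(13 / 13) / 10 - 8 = -79 / 10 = -7.90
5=5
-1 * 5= -5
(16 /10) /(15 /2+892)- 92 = -827524 /8995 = -92.00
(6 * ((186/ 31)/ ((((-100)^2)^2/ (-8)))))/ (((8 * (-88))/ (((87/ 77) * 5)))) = 783/ 33880000000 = 0.00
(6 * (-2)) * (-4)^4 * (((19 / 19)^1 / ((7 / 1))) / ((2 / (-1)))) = 1536 / 7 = 219.43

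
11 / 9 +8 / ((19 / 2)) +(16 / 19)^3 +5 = 472952 / 61731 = 7.66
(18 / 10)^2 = 3.24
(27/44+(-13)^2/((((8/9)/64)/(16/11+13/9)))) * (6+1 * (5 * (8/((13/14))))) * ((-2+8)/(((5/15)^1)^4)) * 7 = 5889590420.54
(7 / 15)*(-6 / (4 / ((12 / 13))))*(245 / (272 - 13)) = -294 / 481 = -0.61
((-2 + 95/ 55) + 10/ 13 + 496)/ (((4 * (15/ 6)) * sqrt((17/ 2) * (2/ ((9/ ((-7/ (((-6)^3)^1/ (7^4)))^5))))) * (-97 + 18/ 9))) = -29812764096 * sqrt(714)/ 111880162542223075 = -0.00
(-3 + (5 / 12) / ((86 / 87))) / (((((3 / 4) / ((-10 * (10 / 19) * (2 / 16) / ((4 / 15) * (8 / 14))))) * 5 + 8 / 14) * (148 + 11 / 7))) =1086575 / 18728736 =0.06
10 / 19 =0.53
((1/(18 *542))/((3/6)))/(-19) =-1/92682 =-0.00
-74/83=-0.89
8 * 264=2112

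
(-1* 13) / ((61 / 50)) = -650 / 61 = -10.66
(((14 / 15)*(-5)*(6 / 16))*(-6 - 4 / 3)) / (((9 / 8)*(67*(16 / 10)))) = 385 / 3618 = 0.11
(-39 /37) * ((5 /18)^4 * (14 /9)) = -0.01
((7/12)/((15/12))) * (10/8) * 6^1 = 7/2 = 3.50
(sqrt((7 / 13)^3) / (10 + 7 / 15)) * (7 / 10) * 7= 1029 * sqrt(91) / 53066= 0.18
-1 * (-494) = 494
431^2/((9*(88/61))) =14307.35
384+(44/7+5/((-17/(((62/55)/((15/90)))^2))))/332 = 2294495603/5975585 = 383.98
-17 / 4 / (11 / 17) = -289 / 44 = -6.57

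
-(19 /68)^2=-361 /4624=-0.08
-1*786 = -786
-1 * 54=-54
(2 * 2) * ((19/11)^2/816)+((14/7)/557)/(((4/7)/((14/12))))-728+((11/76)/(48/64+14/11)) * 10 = -8454258720887/11624769354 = -727.26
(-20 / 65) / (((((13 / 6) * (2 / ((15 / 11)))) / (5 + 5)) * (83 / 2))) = -3600 / 154297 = -0.02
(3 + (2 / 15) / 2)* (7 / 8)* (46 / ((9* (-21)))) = -529 / 810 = -0.65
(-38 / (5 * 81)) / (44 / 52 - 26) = 494 / 132435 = 0.00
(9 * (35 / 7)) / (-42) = -15 / 14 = -1.07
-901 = -901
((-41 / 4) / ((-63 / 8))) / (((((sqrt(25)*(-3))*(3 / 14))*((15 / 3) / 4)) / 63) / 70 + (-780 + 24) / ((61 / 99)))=-3921568 / 3696697593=-0.00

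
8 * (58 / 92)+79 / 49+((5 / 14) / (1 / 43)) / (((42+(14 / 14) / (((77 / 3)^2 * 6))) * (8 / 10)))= 15969323831 / 2245159812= 7.11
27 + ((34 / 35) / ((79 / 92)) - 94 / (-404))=15842121 / 558530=28.36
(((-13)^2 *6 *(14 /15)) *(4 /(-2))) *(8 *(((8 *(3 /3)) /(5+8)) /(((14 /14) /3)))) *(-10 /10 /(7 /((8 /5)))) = 159744 /25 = 6389.76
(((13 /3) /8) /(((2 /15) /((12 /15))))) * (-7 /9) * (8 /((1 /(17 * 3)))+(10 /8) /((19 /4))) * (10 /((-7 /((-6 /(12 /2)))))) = -504205 /342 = -1474.28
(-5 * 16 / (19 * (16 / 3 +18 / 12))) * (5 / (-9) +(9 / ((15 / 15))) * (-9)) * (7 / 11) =822080 / 25707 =31.98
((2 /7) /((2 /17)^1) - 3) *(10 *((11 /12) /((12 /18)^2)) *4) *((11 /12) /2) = -605 /28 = -21.61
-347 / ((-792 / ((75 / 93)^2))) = 216875 / 761112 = 0.28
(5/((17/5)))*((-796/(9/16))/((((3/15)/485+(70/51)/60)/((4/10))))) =-617696000/17281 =-35744.23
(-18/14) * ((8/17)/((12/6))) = -36/119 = -0.30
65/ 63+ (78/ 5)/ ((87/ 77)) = 135551/ 9135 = 14.84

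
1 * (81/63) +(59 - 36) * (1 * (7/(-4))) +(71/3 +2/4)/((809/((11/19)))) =-50286953/1291164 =-38.95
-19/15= -1.27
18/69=6/23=0.26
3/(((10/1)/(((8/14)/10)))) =3/175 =0.02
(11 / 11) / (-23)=-1 / 23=-0.04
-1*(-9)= 9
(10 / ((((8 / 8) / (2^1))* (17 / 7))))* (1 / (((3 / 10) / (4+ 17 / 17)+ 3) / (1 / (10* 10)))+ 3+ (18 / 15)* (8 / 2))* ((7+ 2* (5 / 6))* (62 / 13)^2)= 1285018448 / 101439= 12667.89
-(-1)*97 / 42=97 / 42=2.31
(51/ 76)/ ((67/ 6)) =153/ 2546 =0.06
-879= -879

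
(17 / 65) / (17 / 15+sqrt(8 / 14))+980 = 14313089 / 14599 - 1530*sqrt(7) / 14599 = 980.14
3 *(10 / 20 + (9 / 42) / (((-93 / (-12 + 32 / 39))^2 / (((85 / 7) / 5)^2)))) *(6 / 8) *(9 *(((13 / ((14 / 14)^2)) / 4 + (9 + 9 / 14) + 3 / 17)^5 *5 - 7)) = 217890790111395830982373831167 / 10890027160526011703296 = 20008287.11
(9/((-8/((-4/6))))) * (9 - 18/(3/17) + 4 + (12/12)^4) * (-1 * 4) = 264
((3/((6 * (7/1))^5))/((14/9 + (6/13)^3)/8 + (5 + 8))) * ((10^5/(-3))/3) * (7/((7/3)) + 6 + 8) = -466862500/1422011815749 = -0.00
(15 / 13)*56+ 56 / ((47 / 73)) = 92624 / 611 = 151.59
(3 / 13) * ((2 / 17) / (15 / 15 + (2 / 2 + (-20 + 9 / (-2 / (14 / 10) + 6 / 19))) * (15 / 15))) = -0.00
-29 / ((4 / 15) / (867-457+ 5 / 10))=-357135 / 8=-44641.88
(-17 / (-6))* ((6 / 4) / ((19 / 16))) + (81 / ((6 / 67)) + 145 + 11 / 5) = 200503 / 190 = 1055.28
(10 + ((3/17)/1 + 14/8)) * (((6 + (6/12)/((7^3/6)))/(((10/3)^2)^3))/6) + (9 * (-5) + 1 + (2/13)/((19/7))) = -506217068639109/11522056000000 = -43.93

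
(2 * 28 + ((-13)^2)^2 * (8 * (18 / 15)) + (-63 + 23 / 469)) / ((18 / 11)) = 3536219126 / 21105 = 167553.62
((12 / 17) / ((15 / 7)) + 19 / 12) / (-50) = -1951 / 51000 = -0.04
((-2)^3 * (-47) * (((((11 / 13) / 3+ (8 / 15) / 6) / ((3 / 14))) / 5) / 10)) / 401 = 571144 / 17593875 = 0.03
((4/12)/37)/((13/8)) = 8/1443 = 0.01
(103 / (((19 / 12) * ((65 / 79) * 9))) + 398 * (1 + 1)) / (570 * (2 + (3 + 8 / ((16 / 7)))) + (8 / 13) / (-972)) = 0.17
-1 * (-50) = 50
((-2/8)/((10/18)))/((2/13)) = -117/40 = -2.92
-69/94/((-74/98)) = 3381/3478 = 0.97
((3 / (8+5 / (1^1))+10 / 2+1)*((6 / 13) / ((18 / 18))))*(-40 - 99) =-67554 / 169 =-399.73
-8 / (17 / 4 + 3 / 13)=-416 / 233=-1.79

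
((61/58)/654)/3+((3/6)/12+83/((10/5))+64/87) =9622097/227592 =42.28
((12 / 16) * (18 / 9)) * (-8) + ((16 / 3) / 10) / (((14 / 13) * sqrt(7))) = -12 + 52 * sqrt(7) / 735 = -11.81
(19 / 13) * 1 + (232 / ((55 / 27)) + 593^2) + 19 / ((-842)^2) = 178312607607153 / 506909260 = 351764.35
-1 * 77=-77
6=6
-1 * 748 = -748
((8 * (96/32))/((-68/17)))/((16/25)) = -75/8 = -9.38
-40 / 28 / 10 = -1 / 7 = -0.14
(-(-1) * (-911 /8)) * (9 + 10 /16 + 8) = -2007.05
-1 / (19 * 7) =-1 / 133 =-0.01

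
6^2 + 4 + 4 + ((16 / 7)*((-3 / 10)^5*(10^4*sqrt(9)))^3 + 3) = -774799853 / 875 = -885485.55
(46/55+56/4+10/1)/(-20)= -683/550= -1.24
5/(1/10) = 50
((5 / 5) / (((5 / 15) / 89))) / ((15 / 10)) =178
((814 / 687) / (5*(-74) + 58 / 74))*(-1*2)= 60236 / 9385107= 0.01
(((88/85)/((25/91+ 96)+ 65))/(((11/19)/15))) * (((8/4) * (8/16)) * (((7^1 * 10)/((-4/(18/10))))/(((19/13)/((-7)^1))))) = 521703/20791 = 25.09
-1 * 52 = -52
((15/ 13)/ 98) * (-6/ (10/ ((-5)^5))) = 28125/ 1274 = 22.08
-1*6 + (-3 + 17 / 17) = -8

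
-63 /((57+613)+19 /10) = -630 /6719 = -0.09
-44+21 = -23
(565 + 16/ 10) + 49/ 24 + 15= 70037/ 120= 583.64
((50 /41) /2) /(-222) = -0.00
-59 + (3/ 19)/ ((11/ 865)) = -9736/ 209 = -46.58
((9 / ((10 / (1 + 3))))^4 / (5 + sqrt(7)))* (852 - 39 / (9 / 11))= 17669.57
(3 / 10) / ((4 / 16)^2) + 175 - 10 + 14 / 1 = 919 / 5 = 183.80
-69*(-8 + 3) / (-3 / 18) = -2070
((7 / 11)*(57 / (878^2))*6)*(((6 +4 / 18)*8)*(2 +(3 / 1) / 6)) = 74480 / 2119931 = 0.04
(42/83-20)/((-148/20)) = 8090/3071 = 2.63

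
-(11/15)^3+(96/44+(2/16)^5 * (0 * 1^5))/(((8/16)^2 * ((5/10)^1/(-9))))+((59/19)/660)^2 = -371472130361/2358774000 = -157.49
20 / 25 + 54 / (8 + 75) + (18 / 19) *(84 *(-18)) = -11283202 / 7885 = -1430.97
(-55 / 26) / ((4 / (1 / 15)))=-11 / 312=-0.04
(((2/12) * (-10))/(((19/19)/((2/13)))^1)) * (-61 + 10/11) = 6610/429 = 15.41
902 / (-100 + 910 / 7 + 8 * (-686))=-451 / 2729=-0.17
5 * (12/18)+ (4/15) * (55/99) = 94/27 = 3.48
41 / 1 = 41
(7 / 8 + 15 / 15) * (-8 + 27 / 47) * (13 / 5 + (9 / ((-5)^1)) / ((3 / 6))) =5235 / 376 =13.92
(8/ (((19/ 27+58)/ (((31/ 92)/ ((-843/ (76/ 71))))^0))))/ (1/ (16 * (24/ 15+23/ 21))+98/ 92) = 22495104/ 179661335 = 0.13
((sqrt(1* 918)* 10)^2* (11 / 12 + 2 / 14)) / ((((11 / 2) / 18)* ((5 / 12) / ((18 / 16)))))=66178620 / 77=859462.60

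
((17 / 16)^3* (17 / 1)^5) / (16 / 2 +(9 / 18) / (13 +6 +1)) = 34878787205 / 164352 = 212220.04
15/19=0.79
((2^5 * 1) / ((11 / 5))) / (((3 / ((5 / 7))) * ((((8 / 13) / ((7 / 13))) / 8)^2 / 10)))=56000 / 33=1696.97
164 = 164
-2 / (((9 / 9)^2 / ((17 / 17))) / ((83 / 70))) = -83 / 35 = -2.37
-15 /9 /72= -5 /216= -0.02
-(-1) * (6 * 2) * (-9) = -108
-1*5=-5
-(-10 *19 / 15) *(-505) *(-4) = 76760 / 3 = 25586.67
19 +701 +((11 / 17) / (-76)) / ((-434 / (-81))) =403723269 / 560728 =720.00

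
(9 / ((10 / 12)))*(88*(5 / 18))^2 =19360 / 3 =6453.33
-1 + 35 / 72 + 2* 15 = 2123 / 72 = 29.49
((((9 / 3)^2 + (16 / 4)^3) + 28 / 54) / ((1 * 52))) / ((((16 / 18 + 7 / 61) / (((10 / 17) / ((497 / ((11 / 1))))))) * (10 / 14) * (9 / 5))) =6659675 / 466870014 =0.01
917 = 917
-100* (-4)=400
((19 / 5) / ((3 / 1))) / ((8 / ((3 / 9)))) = 19 / 360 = 0.05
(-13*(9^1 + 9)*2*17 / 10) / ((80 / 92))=-45747 / 50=-914.94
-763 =-763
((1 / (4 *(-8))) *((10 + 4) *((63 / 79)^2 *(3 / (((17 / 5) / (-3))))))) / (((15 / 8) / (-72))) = -3000564 / 106097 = -28.28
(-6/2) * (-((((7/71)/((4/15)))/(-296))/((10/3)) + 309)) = 155854467/168128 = 927.00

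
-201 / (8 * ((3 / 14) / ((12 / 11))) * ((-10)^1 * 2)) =1407 / 220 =6.40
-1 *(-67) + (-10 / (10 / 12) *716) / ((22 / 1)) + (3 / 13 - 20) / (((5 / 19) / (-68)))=4784.82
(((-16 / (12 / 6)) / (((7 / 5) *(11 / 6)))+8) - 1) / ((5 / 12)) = 3588 / 385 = 9.32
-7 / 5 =-1.40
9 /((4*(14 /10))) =45 /28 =1.61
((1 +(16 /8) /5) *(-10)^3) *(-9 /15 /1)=840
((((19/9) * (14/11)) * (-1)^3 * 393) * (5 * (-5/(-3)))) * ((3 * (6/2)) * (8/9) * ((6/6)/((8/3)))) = -871150/33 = -26398.48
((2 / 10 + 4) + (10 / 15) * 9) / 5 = 51 / 25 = 2.04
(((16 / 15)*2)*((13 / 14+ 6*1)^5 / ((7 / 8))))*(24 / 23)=549589776448 / 13529635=40621.18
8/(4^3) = 1/8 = 0.12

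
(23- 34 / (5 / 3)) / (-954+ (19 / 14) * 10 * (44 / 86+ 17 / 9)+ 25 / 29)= -1021293 / 361600370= -0.00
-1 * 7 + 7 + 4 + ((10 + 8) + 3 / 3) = 23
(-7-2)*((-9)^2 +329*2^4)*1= -48105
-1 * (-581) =581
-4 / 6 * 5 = -10 / 3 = -3.33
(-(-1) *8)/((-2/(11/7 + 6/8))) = -65/7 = -9.29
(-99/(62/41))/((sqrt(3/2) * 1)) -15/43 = -53.80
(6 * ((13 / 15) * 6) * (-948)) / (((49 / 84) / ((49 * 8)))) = -99380736 / 5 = -19876147.20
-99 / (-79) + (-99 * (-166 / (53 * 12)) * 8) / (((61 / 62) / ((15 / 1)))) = 805257387 / 255407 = 3152.84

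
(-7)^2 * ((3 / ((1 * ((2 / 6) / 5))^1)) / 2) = 2205 / 2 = 1102.50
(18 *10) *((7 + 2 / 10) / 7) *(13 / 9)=1872 / 7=267.43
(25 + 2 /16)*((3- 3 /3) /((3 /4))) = 67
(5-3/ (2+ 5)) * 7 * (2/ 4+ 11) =368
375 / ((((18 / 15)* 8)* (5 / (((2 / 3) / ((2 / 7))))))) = 875 / 48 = 18.23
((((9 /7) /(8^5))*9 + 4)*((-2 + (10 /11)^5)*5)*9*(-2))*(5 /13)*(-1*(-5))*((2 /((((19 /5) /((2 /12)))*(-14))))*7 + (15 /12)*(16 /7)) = 85785994863590625 /31935696945152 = 2686.21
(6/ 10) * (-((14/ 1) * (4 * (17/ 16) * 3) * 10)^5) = -10872823862919375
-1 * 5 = -5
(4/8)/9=1/18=0.06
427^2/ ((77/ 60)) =1562820/ 11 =142074.55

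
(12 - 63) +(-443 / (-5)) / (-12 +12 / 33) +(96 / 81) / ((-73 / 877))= -91899083 / 1261440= -72.85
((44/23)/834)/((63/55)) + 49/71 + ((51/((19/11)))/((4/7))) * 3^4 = 13648361714093/3260441268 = 4186.05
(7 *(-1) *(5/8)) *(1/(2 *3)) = -35/48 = -0.73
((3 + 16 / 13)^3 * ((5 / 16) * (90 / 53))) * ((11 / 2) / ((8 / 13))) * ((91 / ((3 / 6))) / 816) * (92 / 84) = 1052321875 / 11994112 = 87.74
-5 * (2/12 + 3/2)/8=-25/24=-1.04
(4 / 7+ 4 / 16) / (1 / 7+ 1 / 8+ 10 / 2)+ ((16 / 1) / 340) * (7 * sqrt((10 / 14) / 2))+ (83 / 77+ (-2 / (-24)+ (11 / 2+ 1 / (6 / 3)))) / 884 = 3040427 / 18535440+ 2 * sqrt(70) / 85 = 0.36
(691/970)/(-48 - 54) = -691/98940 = -0.01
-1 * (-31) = 31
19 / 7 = 2.71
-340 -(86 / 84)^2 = -601609 / 1764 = -341.05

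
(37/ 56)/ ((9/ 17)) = 1.25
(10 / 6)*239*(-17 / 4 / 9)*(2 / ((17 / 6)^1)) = -1195 / 9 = -132.78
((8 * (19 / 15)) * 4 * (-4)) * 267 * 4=-865792 / 5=-173158.40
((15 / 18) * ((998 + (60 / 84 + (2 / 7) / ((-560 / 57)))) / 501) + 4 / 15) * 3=11358251 / 1963920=5.78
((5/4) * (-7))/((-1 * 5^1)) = 7/4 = 1.75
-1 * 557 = -557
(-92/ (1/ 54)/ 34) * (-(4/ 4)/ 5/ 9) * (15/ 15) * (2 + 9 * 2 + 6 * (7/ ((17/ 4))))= 140208/ 1445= 97.03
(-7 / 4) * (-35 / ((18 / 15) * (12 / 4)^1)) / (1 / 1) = 1225 / 72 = 17.01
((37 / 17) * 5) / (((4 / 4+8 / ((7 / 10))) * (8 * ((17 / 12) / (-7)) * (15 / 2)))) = -1813 / 25143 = -0.07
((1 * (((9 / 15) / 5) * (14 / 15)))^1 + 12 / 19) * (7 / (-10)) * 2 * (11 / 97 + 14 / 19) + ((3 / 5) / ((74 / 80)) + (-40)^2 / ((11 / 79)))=102352584704622 / 8907449375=11490.67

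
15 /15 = 1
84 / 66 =14 / 11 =1.27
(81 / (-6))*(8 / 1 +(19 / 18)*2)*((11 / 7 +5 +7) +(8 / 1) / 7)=-4017 / 2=-2008.50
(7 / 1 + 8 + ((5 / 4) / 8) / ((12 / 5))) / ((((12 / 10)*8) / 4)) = 28925 / 4608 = 6.28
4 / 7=0.57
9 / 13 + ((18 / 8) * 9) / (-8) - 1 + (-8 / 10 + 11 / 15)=-18131 / 6240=-2.91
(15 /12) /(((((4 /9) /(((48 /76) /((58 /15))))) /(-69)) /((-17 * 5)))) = 11876625 /4408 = 2694.33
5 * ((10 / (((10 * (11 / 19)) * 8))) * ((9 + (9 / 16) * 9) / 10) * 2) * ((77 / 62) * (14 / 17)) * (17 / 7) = 29925 / 3968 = 7.54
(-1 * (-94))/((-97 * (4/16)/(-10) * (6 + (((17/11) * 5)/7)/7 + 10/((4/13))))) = 4053280/4042281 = 1.00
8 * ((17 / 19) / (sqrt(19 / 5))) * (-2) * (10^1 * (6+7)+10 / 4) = -973.06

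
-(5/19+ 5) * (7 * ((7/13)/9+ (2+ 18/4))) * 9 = -537250/247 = -2175.10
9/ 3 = 3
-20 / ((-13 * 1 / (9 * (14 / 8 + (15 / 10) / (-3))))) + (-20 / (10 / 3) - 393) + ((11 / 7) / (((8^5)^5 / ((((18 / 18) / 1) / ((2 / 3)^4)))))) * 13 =-20995414709247264877122008013 / 55006124792465627449131008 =-381.69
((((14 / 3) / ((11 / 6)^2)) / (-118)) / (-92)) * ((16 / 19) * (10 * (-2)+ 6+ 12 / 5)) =-0.00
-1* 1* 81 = -81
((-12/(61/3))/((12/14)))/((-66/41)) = 287/671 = 0.43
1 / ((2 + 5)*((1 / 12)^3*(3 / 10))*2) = 2880 / 7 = 411.43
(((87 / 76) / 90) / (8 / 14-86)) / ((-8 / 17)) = 3451 / 10907520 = 0.00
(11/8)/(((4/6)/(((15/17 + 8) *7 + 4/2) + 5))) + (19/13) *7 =67585/442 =152.91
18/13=1.38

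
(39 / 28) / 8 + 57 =57.17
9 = 9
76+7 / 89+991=94970 / 89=1067.08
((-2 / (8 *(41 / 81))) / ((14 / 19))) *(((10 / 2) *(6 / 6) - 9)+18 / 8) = 1539 / 1312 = 1.17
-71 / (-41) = 71 / 41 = 1.73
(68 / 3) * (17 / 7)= 1156 / 21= 55.05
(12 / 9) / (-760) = -0.00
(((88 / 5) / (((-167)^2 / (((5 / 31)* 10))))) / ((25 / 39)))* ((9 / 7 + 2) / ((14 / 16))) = 1262976 / 211816955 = 0.01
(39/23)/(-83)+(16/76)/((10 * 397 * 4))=-2939861/143995870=-0.02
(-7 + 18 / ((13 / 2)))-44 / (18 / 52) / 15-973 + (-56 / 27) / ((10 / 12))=-346856 / 351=-988.19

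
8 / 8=1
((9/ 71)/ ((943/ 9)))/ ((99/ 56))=504/ 736483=0.00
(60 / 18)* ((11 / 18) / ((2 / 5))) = 275 / 54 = 5.09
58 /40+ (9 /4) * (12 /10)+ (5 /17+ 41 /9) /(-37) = 455023 /113220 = 4.02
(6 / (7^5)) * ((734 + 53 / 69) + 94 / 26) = 0.26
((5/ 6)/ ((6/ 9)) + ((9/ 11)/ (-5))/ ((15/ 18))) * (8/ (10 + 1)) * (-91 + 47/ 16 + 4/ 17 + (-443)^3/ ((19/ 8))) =-11539870805303/ 411400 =-28050245.03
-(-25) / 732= 0.03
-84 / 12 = -7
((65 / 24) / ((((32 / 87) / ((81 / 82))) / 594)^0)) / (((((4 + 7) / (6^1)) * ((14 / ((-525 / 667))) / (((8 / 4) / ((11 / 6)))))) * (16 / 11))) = -14625 / 234784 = -0.06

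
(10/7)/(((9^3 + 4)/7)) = 10/733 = 0.01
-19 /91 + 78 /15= 2271 /455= 4.99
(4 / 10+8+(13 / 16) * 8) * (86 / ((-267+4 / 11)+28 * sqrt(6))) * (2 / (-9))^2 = -118119452 / 464784075 - 12403952 * sqrt(6) / 464784075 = -0.32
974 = 974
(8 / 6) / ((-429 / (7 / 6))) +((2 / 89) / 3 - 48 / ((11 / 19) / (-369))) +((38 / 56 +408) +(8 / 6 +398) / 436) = 32514628677161 / 1048755708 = 31003.05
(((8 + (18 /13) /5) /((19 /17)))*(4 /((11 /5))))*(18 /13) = 658512 /35321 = 18.64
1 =1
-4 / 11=-0.36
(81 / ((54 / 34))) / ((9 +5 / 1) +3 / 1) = 3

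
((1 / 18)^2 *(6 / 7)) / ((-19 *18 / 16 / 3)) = -4 / 10773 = -0.00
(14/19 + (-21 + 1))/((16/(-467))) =85461/152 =562.24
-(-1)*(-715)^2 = 511225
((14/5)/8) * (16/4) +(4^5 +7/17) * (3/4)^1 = 261701/340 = 769.71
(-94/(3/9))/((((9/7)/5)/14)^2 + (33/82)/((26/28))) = -12029490200/18502091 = -650.17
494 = 494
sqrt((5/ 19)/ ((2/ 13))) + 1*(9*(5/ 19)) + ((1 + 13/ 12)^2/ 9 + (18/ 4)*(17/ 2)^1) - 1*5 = sqrt(2470)/ 38 + 888943/ 24624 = 37.41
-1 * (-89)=89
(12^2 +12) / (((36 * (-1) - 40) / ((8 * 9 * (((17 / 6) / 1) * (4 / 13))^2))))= -27744 / 247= -112.32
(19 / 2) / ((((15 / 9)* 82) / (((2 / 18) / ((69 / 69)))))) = 19 / 2460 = 0.01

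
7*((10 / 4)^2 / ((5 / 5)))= 175 / 4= 43.75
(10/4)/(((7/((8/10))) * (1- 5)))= -0.07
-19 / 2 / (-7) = 19 / 14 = 1.36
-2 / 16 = -1 / 8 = -0.12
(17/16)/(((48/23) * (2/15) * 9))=1955/4608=0.42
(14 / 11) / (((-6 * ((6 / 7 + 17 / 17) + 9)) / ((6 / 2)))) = -0.06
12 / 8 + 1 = 2.50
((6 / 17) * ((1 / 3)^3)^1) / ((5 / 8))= 16 / 765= 0.02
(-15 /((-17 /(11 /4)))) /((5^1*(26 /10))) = 165 /884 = 0.19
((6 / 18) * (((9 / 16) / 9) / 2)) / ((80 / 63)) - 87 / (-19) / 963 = 202319 / 15613440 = 0.01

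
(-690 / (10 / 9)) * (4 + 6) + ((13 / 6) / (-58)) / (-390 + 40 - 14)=-6210.00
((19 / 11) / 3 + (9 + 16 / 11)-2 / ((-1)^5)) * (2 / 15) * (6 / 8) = 43 / 33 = 1.30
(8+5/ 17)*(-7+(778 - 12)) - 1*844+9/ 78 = 2409497/ 442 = 5451.35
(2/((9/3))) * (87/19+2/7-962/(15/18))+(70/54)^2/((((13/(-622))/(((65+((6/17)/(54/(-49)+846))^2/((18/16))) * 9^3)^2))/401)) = -822765914300206864111715996041687/11365657222041281250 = -72390526850011.53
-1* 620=-620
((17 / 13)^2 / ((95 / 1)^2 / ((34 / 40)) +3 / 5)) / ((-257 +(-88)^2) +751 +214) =24565 / 1289193017788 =0.00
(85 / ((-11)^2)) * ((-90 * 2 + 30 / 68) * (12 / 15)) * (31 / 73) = -34410 / 803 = -42.85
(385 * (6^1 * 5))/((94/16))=92400/47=1965.96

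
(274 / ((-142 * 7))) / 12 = -137 / 5964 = -0.02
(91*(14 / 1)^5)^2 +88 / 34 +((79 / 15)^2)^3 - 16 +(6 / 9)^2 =463830835454639047743857 / 193640625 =2395317797877584.04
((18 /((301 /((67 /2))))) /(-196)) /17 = -603 /1002932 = -0.00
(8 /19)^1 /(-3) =-8 /57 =-0.14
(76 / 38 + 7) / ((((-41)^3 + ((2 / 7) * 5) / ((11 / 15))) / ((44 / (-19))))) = 30492 / 100828573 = 0.00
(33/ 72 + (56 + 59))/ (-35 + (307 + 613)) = 2771/ 21240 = 0.13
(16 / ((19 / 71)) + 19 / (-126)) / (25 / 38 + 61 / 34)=2427175 / 99792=24.32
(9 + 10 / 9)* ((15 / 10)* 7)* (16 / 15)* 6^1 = 10192 / 15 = 679.47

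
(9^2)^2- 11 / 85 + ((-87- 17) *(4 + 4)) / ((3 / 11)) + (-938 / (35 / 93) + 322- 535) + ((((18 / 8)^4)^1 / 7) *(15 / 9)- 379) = 39472757 / 91392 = 431.91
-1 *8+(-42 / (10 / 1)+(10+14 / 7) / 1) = -1 / 5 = -0.20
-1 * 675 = -675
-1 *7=-7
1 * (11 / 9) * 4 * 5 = 220 / 9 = 24.44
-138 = -138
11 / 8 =1.38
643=643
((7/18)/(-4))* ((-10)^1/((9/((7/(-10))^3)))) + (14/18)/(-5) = -12481/64800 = -0.19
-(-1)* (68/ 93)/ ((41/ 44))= 2992/ 3813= 0.78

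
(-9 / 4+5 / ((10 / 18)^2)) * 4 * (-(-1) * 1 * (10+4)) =3906 / 5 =781.20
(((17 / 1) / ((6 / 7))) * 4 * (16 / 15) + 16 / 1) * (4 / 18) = 9056 / 405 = 22.36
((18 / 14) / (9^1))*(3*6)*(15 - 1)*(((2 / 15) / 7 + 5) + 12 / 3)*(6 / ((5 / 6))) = 409104 / 175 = 2337.74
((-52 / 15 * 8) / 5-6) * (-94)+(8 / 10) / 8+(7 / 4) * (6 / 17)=1384783 / 1275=1086.10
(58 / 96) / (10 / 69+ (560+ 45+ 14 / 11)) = 7337 / 7364336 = 0.00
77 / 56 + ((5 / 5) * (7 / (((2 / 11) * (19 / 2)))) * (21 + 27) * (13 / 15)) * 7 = 897941 / 760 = 1181.50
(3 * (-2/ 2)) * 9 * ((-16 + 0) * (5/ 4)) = 540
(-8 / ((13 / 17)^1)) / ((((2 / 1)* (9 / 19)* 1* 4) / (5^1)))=-1615 / 117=-13.80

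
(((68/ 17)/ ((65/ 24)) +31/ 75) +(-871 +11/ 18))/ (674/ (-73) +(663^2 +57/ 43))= -15948370663/ 8071726279500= -0.00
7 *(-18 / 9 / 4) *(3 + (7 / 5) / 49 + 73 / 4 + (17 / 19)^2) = -1115879 / 14440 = -77.28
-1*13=-13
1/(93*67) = 1/6231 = 0.00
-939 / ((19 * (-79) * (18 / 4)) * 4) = 313 / 9006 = 0.03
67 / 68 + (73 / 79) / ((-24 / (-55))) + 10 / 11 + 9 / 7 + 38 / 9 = 70881571 / 7445592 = 9.52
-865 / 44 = -19.66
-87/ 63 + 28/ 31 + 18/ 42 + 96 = 62464/ 651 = 95.95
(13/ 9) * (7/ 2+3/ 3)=13/ 2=6.50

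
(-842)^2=708964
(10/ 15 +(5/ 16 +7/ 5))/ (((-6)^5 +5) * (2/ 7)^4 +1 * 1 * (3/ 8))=-1370971/ 29624550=-0.05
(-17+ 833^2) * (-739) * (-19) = 9742656752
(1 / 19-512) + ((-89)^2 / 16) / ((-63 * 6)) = -58979395 / 114912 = -513.26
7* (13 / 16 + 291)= 2042.69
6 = 6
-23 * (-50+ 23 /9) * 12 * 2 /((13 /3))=78568 /13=6043.69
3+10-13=0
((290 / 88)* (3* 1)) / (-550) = -87 / 4840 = -0.02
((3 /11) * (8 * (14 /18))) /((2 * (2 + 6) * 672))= 1 /6336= 0.00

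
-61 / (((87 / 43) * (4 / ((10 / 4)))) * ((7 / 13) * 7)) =-170495 / 34104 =-5.00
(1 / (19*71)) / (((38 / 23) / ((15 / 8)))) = 345 / 410096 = 0.00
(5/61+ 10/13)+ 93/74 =123699/58682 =2.11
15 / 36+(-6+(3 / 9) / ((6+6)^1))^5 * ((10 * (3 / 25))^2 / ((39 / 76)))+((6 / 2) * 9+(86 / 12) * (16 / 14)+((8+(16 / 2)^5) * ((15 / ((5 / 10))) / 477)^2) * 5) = -6645038036691203 / 322006321728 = -20636.36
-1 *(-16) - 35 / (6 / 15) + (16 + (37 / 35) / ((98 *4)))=-761423 / 13720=-55.50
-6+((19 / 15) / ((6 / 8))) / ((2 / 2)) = -194 / 45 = -4.31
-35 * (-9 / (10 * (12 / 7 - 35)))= -441 / 466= -0.95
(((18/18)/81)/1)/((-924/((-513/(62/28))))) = 19/6138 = 0.00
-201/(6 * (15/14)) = -469/15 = -31.27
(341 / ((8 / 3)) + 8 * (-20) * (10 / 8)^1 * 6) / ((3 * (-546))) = 0.65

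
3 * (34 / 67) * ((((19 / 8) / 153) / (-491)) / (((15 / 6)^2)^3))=-304 / 1542046875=-0.00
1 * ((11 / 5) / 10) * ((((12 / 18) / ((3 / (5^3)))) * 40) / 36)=550 / 81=6.79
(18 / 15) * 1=6 / 5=1.20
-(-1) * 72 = 72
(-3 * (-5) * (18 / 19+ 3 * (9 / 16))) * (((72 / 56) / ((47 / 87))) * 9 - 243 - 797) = -4026382695 / 100016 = -40257.39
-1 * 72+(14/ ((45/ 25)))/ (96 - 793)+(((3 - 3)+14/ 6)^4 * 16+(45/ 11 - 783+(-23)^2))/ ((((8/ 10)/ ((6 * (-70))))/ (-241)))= 5876446267367/ 207009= 28387395.08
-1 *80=-80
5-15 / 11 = 40 / 11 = 3.64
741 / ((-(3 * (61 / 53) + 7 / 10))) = -178.43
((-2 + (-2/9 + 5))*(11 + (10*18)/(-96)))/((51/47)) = 85775/3672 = 23.36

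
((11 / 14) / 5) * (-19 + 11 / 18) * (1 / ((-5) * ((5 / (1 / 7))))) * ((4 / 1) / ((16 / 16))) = 3641 / 55125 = 0.07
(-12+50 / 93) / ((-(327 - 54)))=82 / 1953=0.04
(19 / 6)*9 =28.50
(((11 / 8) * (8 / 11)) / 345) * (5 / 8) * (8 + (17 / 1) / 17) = 3 / 184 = 0.02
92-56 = 36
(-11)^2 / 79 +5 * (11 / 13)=5918 / 1027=5.76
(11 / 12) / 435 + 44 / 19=229889 / 99180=2.32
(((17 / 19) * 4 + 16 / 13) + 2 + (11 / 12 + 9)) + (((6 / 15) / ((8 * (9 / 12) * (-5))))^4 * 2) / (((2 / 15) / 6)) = 11619611351 / 694687500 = 16.73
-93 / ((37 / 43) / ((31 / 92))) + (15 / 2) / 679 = -84149421 / 2311316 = -36.41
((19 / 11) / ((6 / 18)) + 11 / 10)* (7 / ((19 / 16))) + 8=45.03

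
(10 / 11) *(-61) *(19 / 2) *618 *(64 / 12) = -19100320 / 11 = -1736392.73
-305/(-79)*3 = 11.58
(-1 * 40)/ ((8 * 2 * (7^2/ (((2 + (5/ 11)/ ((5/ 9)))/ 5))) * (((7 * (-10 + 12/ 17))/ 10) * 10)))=527/ 1192268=0.00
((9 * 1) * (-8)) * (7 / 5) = -504 / 5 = -100.80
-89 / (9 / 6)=-59.33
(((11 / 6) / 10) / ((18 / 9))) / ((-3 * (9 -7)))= -11 / 720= -0.02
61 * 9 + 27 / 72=4395 / 8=549.38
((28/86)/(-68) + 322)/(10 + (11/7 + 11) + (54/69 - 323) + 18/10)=-126319795/116845964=-1.08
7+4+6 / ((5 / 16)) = 151 / 5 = 30.20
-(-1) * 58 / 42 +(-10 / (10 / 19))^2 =7610 / 21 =362.38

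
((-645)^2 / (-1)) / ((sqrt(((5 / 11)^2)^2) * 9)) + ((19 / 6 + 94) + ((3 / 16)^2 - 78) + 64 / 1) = -171759973 / 768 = -223645.80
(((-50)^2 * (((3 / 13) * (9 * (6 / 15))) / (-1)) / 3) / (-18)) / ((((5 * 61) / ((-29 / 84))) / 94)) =-4.09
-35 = -35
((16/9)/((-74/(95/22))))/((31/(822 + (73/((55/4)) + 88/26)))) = -5015544/1804231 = -2.78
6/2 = 3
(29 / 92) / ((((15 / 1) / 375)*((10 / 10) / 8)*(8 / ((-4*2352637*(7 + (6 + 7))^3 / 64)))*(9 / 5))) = -1066038640625 / 207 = -5149945123.79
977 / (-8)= -977 / 8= -122.12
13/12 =1.08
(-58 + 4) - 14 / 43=-2336 / 43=-54.33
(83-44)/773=39/773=0.05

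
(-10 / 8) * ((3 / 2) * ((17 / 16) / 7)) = -255 / 896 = -0.28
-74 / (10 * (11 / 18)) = -666 / 55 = -12.11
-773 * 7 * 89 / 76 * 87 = -41897373 / 76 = -551281.22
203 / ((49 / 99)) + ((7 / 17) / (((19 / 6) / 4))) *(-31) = 890877 / 2261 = 394.02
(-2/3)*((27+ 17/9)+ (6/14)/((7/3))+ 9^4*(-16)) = 92563190/1323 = 69964.62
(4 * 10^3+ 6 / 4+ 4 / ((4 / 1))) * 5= 40025 / 2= 20012.50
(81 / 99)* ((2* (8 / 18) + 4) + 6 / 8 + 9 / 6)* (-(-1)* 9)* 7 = 16191 / 44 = 367.98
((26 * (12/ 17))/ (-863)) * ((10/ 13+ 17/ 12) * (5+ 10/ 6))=-13640/ 44013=-0.31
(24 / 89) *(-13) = -312 / 89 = -3.51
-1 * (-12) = 12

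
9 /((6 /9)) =27 /2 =13.50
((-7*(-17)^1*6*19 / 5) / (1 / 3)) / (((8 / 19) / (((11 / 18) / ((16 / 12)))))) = 1417647 / 160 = 8860.29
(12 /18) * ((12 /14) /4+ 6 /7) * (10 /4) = 25 /14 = 1.79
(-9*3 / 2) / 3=-4.50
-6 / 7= -0.86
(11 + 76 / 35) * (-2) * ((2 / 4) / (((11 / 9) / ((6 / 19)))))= -24894 / 7315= -3.40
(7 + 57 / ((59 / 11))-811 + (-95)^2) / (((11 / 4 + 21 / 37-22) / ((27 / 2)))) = -970360668 / 163135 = -5948.21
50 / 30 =5 / 3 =1.67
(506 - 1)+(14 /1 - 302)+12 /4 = 220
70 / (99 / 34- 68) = -2380 / 2213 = -1.08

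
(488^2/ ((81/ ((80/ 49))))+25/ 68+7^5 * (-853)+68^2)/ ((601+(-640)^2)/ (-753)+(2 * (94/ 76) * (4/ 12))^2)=350368114252599529/ 13305472401312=26332.63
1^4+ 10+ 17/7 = 94/7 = 13.43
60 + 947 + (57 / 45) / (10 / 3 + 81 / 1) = 1273874 / 1265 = 1007.02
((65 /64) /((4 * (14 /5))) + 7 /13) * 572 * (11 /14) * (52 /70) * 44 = 507202839 /54880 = 9242.03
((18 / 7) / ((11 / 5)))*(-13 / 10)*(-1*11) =117 / 7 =16.71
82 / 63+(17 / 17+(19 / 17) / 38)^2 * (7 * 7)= 3876367 / 72828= 53.23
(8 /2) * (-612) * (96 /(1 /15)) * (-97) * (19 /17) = 382164480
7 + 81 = 88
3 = 3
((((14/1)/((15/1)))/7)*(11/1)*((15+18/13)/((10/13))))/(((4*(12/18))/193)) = 452199/200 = 2261.00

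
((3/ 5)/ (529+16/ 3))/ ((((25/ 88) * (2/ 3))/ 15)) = 3564/ 40075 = 0.09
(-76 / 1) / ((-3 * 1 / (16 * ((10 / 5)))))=2432 / 3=810.67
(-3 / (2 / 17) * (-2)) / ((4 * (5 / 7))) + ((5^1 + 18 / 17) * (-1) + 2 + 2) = 5369 / 340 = 15.79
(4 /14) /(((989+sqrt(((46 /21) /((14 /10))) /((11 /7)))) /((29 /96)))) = 13717 /157179632 - 29 *sqrt(53130) /75917762256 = 0.00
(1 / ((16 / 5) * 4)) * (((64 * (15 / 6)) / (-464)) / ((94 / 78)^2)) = -38025 / 2049952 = -0.02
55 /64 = 0.86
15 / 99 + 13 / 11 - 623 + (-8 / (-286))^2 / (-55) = -2097556223 / 3374085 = -621.67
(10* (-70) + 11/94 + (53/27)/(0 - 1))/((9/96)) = -28500560/3807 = -7486.36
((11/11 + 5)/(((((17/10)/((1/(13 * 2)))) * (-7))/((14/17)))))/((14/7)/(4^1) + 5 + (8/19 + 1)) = -0.00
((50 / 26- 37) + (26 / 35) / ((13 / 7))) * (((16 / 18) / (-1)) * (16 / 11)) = 288512 / 6435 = 44.83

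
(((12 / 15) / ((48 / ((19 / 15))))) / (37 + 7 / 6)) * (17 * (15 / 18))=323 / 41220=0.01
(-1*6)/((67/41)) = -246/67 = -3.67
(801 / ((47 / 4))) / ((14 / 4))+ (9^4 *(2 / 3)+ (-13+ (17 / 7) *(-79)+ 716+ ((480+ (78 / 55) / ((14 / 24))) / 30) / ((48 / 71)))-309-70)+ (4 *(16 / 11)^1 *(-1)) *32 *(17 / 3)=1264614781 / 361900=3494.38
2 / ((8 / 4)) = 1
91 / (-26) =-7 / 2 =-3.50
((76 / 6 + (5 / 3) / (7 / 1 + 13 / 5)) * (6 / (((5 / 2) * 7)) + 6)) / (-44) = -68413 / 36960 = -1.85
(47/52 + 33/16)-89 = -17895/208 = -86.03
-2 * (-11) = 22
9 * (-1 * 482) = -4338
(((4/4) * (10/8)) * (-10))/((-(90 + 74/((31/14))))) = 775/7652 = 0.10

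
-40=-40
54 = 54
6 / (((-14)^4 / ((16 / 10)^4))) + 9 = 13507161 / 1500625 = 9.00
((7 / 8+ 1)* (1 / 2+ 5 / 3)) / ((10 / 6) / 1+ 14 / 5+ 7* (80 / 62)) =30225 / 100432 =0.30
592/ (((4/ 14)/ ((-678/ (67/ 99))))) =-139076784/ 67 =-2075772.90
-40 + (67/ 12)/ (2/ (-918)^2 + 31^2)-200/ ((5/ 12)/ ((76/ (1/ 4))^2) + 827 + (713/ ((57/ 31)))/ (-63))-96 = -6327564331832259810413/ 46444983739765231874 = -136.24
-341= -341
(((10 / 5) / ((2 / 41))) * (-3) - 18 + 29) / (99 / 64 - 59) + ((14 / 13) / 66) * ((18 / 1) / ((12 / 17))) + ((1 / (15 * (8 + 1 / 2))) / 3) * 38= 1982945687 / 804490830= 2.46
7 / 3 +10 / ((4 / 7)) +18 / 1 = 227 / 6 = 37.83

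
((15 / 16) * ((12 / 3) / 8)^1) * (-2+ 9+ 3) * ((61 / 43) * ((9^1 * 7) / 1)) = 288225 / 688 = 418.93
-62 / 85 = -0.73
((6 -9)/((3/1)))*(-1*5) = 5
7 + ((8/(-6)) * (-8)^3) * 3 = 2055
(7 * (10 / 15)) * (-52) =-728 / 3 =-242.67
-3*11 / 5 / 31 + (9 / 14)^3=22443 / 425320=0.05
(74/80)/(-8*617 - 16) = -37/198080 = -0.00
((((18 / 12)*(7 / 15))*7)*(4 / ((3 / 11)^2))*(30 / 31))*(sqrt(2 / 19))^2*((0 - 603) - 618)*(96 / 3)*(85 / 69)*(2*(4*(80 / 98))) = -342916710400 / 40641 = -8437703.56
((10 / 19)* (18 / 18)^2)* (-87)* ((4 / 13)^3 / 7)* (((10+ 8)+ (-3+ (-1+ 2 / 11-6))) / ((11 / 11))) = -5011200 / 3214211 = -1.56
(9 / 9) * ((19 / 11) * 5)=95 / 11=8.64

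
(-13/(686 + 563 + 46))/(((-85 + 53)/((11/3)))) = 143/124320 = 0.00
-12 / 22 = -6 / 11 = -0.55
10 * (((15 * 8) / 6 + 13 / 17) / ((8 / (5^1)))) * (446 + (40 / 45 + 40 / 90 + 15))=12240275 / 204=60001.35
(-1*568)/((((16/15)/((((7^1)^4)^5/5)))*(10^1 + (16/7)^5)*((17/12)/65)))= -55701285117742782155018745/10341491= -5386194806700772853.26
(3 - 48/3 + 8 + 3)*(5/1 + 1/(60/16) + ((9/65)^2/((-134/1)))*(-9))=-8947357/849225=-10.54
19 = 19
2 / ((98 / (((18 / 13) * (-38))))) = -684 / 637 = -1.07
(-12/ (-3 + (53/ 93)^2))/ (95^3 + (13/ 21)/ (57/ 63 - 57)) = 20377044/ 3894849376451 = 0.00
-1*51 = -51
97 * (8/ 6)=129.33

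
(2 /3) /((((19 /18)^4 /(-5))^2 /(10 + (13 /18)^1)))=1969307769600 /16983563041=115.95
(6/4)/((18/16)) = 4/3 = 1.33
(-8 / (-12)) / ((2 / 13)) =13 / 3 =4.33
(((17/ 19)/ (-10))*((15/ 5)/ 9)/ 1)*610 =-1037/ 57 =-18.19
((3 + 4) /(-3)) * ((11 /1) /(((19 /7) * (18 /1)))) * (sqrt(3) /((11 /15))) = -245 * sqrt(3) /342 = -1.24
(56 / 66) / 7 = 4 / 33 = 0.12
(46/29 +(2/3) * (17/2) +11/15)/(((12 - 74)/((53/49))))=-30687/220255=-0.14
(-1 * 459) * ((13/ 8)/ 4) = -5967/ 32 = -186.47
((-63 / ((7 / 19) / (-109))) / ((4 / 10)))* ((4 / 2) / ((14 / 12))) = 559170 / 7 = 79881.43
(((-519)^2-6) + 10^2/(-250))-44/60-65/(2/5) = 8075741/30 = 269191.37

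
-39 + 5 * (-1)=-44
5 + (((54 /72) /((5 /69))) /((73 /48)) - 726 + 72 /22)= -2854351 /4015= -710.92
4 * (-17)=-68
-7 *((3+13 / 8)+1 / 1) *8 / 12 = -105 / 4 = -26.25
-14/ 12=-7/ 6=-1.17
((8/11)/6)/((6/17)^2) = 289/297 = 0.97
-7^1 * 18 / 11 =-126 / 11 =-11.45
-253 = -253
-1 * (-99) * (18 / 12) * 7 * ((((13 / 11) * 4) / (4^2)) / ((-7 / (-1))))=351 / 8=43.88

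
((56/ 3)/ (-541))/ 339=-56/ 550197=-0.00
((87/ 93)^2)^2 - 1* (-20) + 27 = 44112768/ 923521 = 47.77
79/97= 0.81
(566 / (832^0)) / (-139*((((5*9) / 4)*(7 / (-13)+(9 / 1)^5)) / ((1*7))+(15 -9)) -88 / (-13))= -103012 / 2400913381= -0.00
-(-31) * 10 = 310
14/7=2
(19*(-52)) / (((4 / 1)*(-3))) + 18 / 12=503 / 6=83.83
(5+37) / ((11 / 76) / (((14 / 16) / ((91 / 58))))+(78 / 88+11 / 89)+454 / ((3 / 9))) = 0.03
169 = 169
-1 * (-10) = 10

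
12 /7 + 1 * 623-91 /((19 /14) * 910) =624.64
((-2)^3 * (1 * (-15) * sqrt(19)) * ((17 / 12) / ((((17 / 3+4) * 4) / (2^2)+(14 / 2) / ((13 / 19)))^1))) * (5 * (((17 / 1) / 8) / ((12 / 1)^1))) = 32.97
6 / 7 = 0.86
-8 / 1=-8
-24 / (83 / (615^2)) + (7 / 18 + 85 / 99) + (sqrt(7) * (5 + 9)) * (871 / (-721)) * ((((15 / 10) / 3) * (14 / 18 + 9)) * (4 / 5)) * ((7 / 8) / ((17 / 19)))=-1797304699 / 16434 - 5097092 * sqrt(7) / 78795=-109536.17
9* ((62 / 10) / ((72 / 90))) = 279 / 4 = 69.75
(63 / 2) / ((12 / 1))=21 / 8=2.62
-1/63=-0.02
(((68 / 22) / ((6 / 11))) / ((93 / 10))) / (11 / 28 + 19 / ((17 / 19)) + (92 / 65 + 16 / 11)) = 57857800 / 2326211883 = 0.02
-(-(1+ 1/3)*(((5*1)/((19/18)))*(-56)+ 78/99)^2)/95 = 109993049104/112041765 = 981.71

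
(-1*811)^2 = 657721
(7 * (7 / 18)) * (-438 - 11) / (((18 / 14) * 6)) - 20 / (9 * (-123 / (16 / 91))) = -574588597 / 3626532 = -158.44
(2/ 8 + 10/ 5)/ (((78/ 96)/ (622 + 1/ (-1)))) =22356/ 13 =1719.69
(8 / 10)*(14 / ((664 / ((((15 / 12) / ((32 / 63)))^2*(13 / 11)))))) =1805895 / 14958592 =0.12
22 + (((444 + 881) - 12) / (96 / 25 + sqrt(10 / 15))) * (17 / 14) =42210446 / 92393 - 13950625 * sqrt(6) / 369572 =364.39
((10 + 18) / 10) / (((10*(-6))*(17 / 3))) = -7 / 850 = -0.01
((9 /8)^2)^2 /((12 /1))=2187 /16384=0.13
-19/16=-1.19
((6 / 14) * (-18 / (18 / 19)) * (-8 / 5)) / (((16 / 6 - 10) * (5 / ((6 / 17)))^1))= -0.13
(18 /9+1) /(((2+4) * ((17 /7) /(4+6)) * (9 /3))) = 0.69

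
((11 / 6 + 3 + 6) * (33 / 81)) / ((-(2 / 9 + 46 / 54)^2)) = -6435 / 1682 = -3.83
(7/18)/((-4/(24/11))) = -7/33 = -0.21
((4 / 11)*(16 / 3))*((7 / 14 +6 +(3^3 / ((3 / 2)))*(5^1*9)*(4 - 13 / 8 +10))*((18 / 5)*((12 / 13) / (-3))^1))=-15406464 / 715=-21547.50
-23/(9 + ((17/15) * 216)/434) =-24955/10377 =-2.40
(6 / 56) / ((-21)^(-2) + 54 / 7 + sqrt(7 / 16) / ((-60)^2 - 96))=3509695429632 / 252772350050593 - 32450544 * sqrt(7) / 252772350050593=0.01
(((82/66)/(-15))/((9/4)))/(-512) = 41/570240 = 0.00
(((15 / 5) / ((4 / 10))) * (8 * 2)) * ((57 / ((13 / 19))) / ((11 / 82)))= 10656720 / 143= 74522.52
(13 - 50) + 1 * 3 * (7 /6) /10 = -733 /20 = -36.65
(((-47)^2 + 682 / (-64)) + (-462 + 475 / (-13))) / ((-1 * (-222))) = 707119 / 92352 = 7.66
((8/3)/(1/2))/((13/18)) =96/13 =7.38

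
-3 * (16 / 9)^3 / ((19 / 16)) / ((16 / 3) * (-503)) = 4096 / 774117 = 0.01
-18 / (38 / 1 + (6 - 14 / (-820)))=-7380 / 18047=-0.41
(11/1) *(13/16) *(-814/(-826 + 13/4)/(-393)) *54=-174603/143707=-1.21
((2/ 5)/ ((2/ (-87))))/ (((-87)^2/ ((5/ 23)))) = -1/ 2001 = -0.00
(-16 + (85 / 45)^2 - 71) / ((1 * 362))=-3379 / 14661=-0.23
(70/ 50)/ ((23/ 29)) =203/ 115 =1.77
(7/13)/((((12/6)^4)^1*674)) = 0.00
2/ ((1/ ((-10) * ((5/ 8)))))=-25/ 2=-12.50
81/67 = 1.21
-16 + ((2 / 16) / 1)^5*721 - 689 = -23100719 / 32768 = -704.98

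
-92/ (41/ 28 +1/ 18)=-23184/ 383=-60.53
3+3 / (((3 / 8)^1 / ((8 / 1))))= 67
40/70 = 4/7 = 0.57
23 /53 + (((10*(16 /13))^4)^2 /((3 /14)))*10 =3186865733688285419749 /129701184639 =24570829808.21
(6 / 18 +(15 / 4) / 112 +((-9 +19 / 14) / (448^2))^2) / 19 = 8688344532523 / 450031572221952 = 0.02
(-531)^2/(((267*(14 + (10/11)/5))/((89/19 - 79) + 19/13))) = -6201418905/1143116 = -5425.01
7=7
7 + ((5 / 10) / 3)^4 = 9073 / 1296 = 7.00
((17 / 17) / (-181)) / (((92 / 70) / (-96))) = 1680 / 4163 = 0.40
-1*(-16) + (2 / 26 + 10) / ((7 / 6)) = 2242 / 91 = 24.64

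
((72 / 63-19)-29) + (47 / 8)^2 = -5529 / 448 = -12.34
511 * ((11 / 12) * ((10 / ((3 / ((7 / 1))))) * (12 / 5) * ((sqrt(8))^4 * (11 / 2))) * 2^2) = 110801152 / 3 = 36933717.33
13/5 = 2.60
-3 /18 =-0.17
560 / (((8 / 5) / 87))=30450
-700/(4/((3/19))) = -27.63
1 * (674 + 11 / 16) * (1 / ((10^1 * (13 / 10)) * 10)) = 2159 / 416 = 5.19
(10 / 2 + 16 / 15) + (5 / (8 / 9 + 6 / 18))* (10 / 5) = 2351 / 165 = 14.25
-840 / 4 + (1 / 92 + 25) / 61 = -1176219 / 5612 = -209.59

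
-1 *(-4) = 4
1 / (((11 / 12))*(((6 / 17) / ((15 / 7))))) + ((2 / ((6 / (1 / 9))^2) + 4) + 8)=2090849 / 112266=18.62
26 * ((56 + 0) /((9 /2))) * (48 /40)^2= 11648 /25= 465.92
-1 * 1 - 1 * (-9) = 8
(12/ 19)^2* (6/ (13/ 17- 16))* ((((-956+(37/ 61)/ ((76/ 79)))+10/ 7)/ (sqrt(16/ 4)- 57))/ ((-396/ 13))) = 41049367866/ 458927219135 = 0.09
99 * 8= 792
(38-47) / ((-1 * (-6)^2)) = 1 / 4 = 0.25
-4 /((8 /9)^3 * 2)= -729 /256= -2.85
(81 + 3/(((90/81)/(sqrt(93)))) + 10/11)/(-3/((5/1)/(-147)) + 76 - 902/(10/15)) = -4505/65384 - 27* sqrt(93)/11888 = -0.09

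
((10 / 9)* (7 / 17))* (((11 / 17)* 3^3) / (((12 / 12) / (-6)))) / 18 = -770 / 289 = -2.66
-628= -628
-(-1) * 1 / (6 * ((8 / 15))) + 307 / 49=5157 / 784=6.58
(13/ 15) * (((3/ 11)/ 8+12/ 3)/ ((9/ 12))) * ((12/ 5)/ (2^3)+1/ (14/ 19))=26767/ 3465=7.72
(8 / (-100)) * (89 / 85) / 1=-178 / 2125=-0.08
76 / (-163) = -76 / 163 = -0.47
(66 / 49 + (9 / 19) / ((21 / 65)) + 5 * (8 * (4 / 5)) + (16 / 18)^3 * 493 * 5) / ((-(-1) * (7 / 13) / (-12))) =-62328453148 / 1583631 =-39357.94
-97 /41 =-2.37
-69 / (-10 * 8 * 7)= 69 / 560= 0.12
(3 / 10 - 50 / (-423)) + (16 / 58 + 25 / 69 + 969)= 2736926783 / 2821410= 970.06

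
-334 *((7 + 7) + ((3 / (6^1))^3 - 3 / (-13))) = -249331 / 52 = -4794.83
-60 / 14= -30 / 7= -4.29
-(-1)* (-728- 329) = -1057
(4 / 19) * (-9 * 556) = -20016 / 19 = -1053.47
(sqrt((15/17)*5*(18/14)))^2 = 675/119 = 5.67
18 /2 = 9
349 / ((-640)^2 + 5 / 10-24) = 698 / 819153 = 0.00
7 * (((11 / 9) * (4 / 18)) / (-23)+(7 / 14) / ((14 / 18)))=16459 / 3726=4.42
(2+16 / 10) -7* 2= -52 / 5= -10.40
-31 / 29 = -1.07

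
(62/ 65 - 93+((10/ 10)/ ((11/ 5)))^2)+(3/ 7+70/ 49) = -4953981/ 55055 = -89.98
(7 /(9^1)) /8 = 7 /72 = 0.10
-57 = -57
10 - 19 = -9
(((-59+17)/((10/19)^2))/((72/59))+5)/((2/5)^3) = -715465/384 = -1863.19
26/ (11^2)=26/ 121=0.21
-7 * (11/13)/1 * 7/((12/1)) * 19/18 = -10241/2808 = -3.65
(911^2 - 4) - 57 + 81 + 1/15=12449116/15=829941.07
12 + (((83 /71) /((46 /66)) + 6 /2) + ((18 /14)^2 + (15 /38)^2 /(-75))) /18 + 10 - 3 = 13415810635 /693267288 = 19.35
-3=-3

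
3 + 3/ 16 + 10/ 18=539/ 144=3.74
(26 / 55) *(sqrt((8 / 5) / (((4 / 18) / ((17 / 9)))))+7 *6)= 52 *sqrt(85) / 275+1092 / 55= 21.60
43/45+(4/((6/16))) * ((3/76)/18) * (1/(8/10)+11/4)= 299/285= 1.05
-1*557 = -557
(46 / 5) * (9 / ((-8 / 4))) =-207 / 5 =-41.40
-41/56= -0.73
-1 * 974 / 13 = -974 / 13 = -74.92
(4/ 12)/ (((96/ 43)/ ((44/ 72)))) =473/ 5184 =0.09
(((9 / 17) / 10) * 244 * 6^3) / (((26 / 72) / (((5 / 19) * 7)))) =59766336 / 4199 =14233.47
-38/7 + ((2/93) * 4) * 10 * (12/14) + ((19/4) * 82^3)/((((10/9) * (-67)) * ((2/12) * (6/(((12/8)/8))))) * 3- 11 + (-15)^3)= -2578419293/4469549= -576.89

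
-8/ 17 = -0.47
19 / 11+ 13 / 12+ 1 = 503 / 132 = 3.81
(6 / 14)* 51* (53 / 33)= 2703 / 77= 35.10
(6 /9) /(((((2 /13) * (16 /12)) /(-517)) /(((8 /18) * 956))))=-6425276 /9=-713919.56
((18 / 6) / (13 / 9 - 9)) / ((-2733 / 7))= 63 / 61948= 0.00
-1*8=-8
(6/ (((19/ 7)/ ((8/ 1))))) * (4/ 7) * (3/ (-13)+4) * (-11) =-418.98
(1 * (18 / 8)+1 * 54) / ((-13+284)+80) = 25 / 156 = 0.16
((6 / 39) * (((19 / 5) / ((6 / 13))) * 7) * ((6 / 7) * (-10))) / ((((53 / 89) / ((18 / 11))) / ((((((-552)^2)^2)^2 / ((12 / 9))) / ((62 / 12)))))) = -4722818324582770650963247104 / 18073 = -261319002079498182424791.00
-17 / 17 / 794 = -1 / 794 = -0.00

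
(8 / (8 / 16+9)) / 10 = 8 / 95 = 0.08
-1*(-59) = 59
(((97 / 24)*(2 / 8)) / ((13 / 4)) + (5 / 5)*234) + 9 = 75913 / 312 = 243.31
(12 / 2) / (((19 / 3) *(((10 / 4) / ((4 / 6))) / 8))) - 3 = -93 / 95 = -0.98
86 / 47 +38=1872 / 47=39.83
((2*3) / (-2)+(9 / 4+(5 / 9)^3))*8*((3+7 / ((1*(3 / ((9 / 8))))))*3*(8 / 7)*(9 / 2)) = -1205 / 3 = -401.67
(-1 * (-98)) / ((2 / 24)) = 1176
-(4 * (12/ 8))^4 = -1296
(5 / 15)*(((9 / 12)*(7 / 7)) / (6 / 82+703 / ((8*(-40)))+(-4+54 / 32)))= -3280 / 58203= -0.06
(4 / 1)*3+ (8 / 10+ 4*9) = 244 / 5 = 48.80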